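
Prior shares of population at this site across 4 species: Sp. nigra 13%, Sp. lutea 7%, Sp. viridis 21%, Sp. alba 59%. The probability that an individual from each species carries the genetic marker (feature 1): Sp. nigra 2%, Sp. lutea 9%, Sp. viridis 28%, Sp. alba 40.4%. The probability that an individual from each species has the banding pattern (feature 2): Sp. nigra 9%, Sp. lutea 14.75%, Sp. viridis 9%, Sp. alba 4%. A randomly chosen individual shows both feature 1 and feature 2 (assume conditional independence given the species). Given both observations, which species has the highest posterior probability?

Sp. alba

Prior × likelihood for each hypothesis:
  Sp. nigra: 0.13 × 0.02 × 0.09 = 0.000234
  Sp. lutea: 0.07 × 0.09 × 0.1475 = 0.00092925
  Sp. viridis: 0.21 × 0.28 × 0.09 = 0.005292
  Sp. alba: 0.59 × 0.404 × 0.04 = 0.0095344
Sum = 0.01598965.
Largest term belongs to Sp. alba, so Sp. alba is most probable.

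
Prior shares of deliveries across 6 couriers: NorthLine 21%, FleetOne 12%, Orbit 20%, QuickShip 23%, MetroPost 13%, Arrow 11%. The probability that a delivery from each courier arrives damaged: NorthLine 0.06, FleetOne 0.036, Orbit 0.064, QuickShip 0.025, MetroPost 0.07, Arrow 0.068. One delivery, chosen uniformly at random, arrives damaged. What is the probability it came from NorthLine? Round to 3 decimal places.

Unnormalized posteriors (prior × likelihood):
  NorthLine: 0.21 × 0.06 = 0.0126
  FleetOne: 0.12 × 0.036 = 0.00432
  Orbit: 0.2 × 0.064 = 0.0128
  QuickShip: 0.23 × 0.025 = 0.00575
  MetroPost: 0.13 × 0.07 = 0.0091
  Arrow: 0.11 × 0.068 = 0.00748
Normalizing constant = 0.05205.
P(NorthLine | evidence) = 0.0126 / 0.05205 ≈ 0.242.

0.242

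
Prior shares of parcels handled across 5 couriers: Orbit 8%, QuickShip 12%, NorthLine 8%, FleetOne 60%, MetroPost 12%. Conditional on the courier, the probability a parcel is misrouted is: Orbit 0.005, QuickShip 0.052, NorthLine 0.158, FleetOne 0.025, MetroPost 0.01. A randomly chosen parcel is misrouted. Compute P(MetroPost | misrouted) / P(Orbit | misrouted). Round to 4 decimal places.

3.0000

By Bayes' rule, posterior ∝ prior × likelihood:
  Orbit: 0.08 × 0.005 = 0.0004
  QuickShip: 0.12 × 0.052 = 0.00624
  NorthLine: 0.08 × 0.158 = 0.01264
  FleetOne: 0.6 × 0.025 = 0.015
  MetroPost: 0.12 × 0.01 = 0.0012
Total = 0.03548.
The ratio is 0.0012 / 0.0004 (the normalizer cancels) = 3.0000.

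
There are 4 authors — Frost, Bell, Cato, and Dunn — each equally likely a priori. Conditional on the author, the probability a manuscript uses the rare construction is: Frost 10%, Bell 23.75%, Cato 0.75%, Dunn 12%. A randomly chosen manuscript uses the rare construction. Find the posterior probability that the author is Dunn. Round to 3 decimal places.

0.258

Since the prior is uniform, the posterior is proportional to the likelihood:
  Frost: 0.1
  Bell: 0.2375
  Cato: 0.0075
  Dunn: 0.12
Sum = 0.465.
P(Dunn | evidence) = 0.12 / 0.465 ≈ 0.258.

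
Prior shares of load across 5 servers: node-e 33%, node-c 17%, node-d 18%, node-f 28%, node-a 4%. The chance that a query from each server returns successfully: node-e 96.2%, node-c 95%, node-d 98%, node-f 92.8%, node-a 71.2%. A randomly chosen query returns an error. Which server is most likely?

Taking complements, P(error | each) = node-e 0.038, node-c 0.05, node-d 0.02, node-f 0.072, node-a 0.288.
Unnormalized posteriors (prior × likelihood):
  node-e: 0.33 × 0.038 = 0.01254
  node-c: 0.17 × 0.05 = 0.0085
  node-d: 0.18 × 0.02 = 0.0036
  node-f: 0.28 × 0.072 = 0.02016
  node-a: 0.04 × 0.288 = 0.01152
Total = 0.05632.
Largest term belongs to node-f, so node-f is most probable.

node-f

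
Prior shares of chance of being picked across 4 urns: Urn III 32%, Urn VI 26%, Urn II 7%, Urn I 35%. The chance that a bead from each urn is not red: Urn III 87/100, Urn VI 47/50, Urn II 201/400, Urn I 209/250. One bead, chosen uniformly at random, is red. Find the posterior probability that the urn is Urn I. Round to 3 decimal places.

0.384

Taking complements, P(red | each) = Urn III 0.13, Urn VI 0.06, Urn II 0.4975, Urn I 0.164.
By Bayes' rule, posterior ∝ prior × likelihood:
  Urn III: 0.32 × 0.13 = 0.0416
  Urn VI: 0.26 × 0.06 = 0.0156
  Urn II: 0.07 × 0.4975 = 0.034825
  Urn I: 0.35 × 0.164 = 0.0574
Sum = 0.149425.
P(Urn I | evidence) = 0.0574 / 0.149425 ≈ 0.384.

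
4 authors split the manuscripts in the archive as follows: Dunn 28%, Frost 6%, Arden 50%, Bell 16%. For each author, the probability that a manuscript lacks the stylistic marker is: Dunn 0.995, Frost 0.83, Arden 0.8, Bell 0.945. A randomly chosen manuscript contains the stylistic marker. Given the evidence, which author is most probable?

Taking complements, P(marker | each) = Dunn 0.005, Frost 0.17, Arden 0.2, Bell 0.055.
Prior × likelihood for each hypothesis:
  Dunn: 0.28 × 0.005 = 0.0014
  Frost: 0.06 × 0.17 = 0.0102
  Arden: 0.5 × 0.2 = 0.1
  Bell: 0.16 × 0.055 = 0.0088
Total = 0.1204.
Largest term belongs to Arden, so Arden is most probable.

Arden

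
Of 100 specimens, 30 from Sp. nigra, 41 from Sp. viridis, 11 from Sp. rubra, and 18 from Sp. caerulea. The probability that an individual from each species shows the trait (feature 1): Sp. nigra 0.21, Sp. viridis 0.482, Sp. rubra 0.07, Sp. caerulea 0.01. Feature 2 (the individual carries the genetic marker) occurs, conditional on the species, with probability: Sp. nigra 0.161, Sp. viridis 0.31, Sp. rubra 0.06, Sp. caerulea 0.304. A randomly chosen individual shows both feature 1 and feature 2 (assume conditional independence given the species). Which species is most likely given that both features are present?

Sp. viridis

Prior × likelihood for each hypothesis:
  Sp. nigra: 0.3 × 0.21 × 0.161 = 0.010143
  Sp. viridis: 0.41 × 0.482 × 0.31 = 0.0612622
  Sp. rubra: 0.11 × 0.07 × 0.06 = 0.000462
  Sp. caerulea: 0.18 × 0.01 × 0.304 = 0.0005472
Total = 0.0724144.
Largest term belongs to Sp. viridis, so Sp. viridis is most probable.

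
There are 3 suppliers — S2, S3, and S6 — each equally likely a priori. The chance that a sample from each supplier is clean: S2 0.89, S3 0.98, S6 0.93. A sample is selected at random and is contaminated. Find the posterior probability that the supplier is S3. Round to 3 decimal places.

Taking complements, P(contaminated | each) = S2 0.11, S3 0.02, S6 0.07.
Since the prior is uniform, the posterior is proportional to the likelihood:
  S2: 0.11
  S3: 0.02
  S6: 0.07
Total = 0.2.
P(S3 | evidence) = 0.02 / 0.2 ≈ 0.100.

0.100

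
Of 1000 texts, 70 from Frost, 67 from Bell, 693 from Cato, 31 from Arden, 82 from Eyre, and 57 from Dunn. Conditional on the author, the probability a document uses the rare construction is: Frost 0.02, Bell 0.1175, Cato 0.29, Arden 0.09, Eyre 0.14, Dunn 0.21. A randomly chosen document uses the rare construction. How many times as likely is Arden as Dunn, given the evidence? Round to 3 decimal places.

Compute prior × likelihood for every hypothesis:
  Frost: 0.07 × 0.02 = 0.0014
  Bell: 0.067 × 0.1175 = 0.0078725
  Cato: 0.693 × 0.29 = 0.20097
  Arden: 0.031 × 0.09 = 0.00279
  Eyre: 0.082 × 0.14 = 0.01148
  Dunn: 0.057 × 0.21 = 0.01197
Normalizing constant = 0.2364825.
The ratio is 0.00279 / 0.01197 (the normalizer cancels) = 0.233.

0.233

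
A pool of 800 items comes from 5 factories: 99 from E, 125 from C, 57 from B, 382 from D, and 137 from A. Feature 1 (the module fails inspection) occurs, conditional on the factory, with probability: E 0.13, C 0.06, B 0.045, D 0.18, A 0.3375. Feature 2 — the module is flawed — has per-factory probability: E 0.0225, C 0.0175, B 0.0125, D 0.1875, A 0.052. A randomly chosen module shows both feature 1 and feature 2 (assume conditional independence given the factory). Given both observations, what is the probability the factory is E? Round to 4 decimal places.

Prior × likelihood for each hypothesis:
  E: 0.12375 × 0.13 × 0.0225 = 0.00036196875
  C: 0.15625 × 0.06 × 0.0175 = 0.0001640625
  B: 0.07125 × 0.045 × 0.0125 = 0.000040078125
  D: 0.4775 × 0.18 × 0.1875 = 0.016115625
  A: 0.17125 × 0.3375 × 0.052 = 0.0030054375
Normalizing constant = 0.019687171875.
P(E | evidence) = 0.00036196875 / 0.019687171875 ≈ 0.0184.

0.0184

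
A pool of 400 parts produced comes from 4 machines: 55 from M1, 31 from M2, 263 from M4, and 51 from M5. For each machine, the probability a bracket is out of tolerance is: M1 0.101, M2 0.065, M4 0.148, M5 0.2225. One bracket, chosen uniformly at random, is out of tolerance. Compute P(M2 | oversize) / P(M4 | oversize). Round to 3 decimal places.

0.052

Prior × likelihood for each hypothesis:
  M1: 0.1375 × 0.101 = 0.0138875
  M2: 0.0775 × 0.065 = 0.0050375
  M4: 0.6575 × 0.148 = 0.09731
  M5: 0.1275 × 0.2225 = 0.02836875
Normalizing constant = 0.14460375.
The ratio is 0.0050375 / 0.09731 (the normalizer cancels) = 0.052.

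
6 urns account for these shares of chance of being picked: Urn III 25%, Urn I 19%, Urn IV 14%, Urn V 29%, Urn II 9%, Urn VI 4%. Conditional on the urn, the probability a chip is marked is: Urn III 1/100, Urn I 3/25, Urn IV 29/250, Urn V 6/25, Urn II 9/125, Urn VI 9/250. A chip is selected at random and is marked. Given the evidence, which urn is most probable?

Urn V

By Bayes' rule, posterior ∝ prior × likelihood:
  Urn III: 0.25 × 0.01 = 0.0025
  Urn I: 0.19 × 0.12 = 0.0228
  Urn IV: 0.14 × 0.116 = 0.01624
  Urn V: 0.29 × 0.24 = 0.0696
  Urn II: 0.09 × 0.072 = 0.00648
  Urn VI: 0.04 × 0.036 = 0.00144
Total = 0.11906.
Largest term belongs to Urn V, so Urn V is most probable.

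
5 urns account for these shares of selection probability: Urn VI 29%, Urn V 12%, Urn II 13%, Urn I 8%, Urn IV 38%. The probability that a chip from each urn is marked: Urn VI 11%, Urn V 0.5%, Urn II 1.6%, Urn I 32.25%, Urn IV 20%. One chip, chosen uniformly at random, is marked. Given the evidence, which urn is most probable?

Prior × likelihood for each hypothesis:
  Urn VI: 0.29 × 0.11 = 0.0319
  Urn V: 0.12 × 0.005 = 0.0006
  Urn II: 0.13 × 0.016 = 0.00208
  Urn I: 0.08 × 0.3225 = 0.0258
  Urn IV: 0.38 × 0.2 = 0.076
Total = 0.13638.
Largest term belongs to Urn IV, so Urn IV is most probable.

Urn IV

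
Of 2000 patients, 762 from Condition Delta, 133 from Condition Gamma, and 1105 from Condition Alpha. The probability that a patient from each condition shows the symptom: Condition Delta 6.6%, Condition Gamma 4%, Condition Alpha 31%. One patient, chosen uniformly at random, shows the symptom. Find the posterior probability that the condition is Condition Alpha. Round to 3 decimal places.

Compute prior × likelihood for every hypothesis:
  Condition Delta: 0.381 × 0.066 = 0.025146
  Condition Gamma: 0.0665 × 0.04 = 0.00266
  Condition Alpha: 0.5525 × 0.31 = 0.171275
Total = 0.199081.
P(Condition Alpha | evidence) = 0.171275 / 0.199081 ≈ 0.860.

0.860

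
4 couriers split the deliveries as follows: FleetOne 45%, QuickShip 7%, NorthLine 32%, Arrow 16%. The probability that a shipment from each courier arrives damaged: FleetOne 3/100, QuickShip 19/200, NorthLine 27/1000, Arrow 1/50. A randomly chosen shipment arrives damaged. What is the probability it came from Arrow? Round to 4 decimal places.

0.1000

Prior × likelihood for each hypothesis:
  FleetOne: 0.45 × 0.03 = 0.0135
  QuickShip: 0.07 × 0.095 = 0.00665
  NorthLine: 0.32 × 0.027 = 0.00864
  Arrow: 0.16 × 0.02 = 0.0032
Total = 0.03199.
P(Arrow | evidence) = 0.0032 / 0.03199 ≈ 0.1000.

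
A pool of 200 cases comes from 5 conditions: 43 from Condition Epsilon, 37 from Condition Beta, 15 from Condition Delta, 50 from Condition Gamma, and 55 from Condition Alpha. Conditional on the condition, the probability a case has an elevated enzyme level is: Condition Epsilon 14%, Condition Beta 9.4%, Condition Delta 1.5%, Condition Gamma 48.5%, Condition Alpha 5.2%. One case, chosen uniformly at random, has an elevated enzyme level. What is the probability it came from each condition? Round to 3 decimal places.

Condition Epsilon 0.163, Condition Beta 0.094, Condition Delta 0.006, Condition Gamma 0.658, Condition Alpha 0.078

Unnormalized posteriors (prior × likelihood):
  Condition Epsilon: 0.215 × 0.14 = 0.0301
  Condition Beta: 0.185 × 0.094 = 0.01739
  Condition Delta: 0.075 × 0.015 = 0.001125
  Condition Gamma: 0.25 × 0.485 = 0.12125
  Condition Alpha: 0.275 × 0.052 = 0.0143
Sum = 0.184165.
P(Condition Epsilon | elevated) = 0.0301/0.184165 ≈ 0.163
P(Condition Beta | elevated) = 0.01739/0.184165 ≈ 0.094
P(Condition Delta | elevated) = 0.001125/0.184165 ≈ 0.006
P(Condition Gamma | elevated) = 0.12125/0.184165 ≈ 0.658
P(Condition Alpha | elevated) = 0.0143/0.184165 ≈ 0.078
(Check: 0.163+0.094+0.006+0.658+0.078 = 0.999.)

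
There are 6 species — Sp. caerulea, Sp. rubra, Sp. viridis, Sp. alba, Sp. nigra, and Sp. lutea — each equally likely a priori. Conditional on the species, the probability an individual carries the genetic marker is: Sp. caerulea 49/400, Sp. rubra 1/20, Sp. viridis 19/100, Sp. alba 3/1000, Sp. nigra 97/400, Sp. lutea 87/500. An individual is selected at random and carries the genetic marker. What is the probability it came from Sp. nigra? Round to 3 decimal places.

With a uniform prior (1/6 each), posterior ∝ likelihood:
  Sp. caerulea: 0.1225
  Sp. rubra: 0.05
  Sp. viridis: 0.19
  Sp. alba: 0.003
  Sp. nigra: 0.2425
  Sp. lutea: 0.174
Normalizing constant = 0.782.
P(Sp. nigra | evidence) = 0.2425 / 0.782 ≈ 0.310.

0.310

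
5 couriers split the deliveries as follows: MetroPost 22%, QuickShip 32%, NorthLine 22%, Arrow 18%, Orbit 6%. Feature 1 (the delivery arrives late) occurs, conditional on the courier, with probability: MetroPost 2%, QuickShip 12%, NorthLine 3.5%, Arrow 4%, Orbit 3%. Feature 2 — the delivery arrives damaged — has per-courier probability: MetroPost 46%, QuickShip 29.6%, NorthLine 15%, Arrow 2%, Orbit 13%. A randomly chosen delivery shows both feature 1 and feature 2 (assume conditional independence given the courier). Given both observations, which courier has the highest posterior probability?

Unnormalized posteriors (prior × likelihood):
  MetroPost: 0.22 × 0.02 × 0.46 = 0.002024
  QuickShip: 0.32 × 0.12 × 0.296 = 0.0113664
  NorthLine: 0.22 × 0.035 × 0.15 = 0.001155
  Arrow: 0.18 × 0.04 × 0.02 = 0.000144
  Orbit: 0.06 × 0.03 × 0.13 = 0.000234
Sum = 0.0149234.
Largest term belongs to QuickShip, so QuickShip is most probable.

QuickShip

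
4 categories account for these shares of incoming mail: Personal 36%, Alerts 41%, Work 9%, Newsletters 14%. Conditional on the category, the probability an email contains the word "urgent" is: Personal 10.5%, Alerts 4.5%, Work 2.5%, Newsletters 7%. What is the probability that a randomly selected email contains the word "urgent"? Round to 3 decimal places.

Compute prior × likelihood for every hypothesis:
  Personal: 0.36 × 0.105 = 0.0378
  Alerts: 0.41 × 0.045 = 0.01845
  Work: 0.09 × 0.025 = 0.00225
  Newsletters: 0.14 × 0.07 = 0.0098
P(urgent-flag) = 0.0378 + 0.01845 + 0.00225 + 0.0098 = 0.0683 → 0.068.

0.068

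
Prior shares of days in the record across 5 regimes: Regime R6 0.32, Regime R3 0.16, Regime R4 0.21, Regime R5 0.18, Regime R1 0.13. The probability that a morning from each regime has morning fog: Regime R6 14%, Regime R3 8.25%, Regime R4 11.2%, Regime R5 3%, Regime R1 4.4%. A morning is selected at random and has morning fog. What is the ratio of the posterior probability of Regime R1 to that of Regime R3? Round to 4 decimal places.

By Bayes' rule, posterior ∝ prior × likelihood:
  Regime R6: 0.32 × 0.14 = 0.0448
  Regime R3: 0.16 × 0.0825 = 0.0132
  Regime R4: 0.21 × 0.112 = 0.02352
  Regime R5: 0.18 × 0.03 = 0.0054
  Regime R1: 0.13 × 0.044 = 0.00572
Total = 0.09264.
The ratio is 0.00572 / 0.0132 (the normalizer cancels) = 0.4333.

0.4333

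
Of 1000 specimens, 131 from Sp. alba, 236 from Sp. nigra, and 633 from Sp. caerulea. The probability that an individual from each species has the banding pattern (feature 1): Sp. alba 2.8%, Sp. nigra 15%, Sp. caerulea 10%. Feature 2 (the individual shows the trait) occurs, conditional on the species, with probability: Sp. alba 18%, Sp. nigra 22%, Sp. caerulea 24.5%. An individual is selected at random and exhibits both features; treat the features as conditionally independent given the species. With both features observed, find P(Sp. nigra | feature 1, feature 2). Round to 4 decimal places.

Prior × likelihood for each hypothesis:
  Sp. alba: 0.131 × 0.028 × 0.18 = 0.00066024
  Sp. nigra: 0.236 × 0.15 × 0.22 = 0.007788
  Sp. caerulea: 0.633 × 0.1 × 0.245 = 0.0155085
Total = 0.02395674.
P(Sp. nigra | evidence) = 0.007788 / 0.02395674 ≈ 0.3251.

0.3251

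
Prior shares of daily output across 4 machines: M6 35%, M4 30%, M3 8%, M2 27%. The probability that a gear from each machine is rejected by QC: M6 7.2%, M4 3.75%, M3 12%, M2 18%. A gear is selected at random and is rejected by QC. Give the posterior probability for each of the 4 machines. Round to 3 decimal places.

M6 0.266, M4 0.119, M3 0.101, M2 0.513

Compute prior × likelihood for every hypothesis:
  M6: 0.35 × 0.072 = 0.0252
  M4: 0.3 × 0.0375 = 0.01125
  M3: 0.08 × 0.12 = 0.0096
  M2: 0.27 × 0.18 = 0.0486
Normalizing constant = 0.09465.
P(M6 | rejected) = 0.0252/0.09465 ≈ 0.266
P(M4 | rejected) = 0.01125/0.09465 ≈ 0.119
P(M3 | rejected) = 0.0096/0.09465 ≈ 0.101
P(M2 | rejected) = 0.0486/0.09465 ≈ 0.513
(Check: 0.266+0.119+0.101+0.513 = 0.999.)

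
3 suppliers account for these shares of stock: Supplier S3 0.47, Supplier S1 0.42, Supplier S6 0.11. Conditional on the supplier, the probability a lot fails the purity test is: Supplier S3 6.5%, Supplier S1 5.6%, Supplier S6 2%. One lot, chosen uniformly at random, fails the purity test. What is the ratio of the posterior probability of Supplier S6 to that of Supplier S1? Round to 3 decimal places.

Prior × likelihood for each hypothesis:
  Supplier S3: 0.47 × 0.065 = 0.03055
  Supplier S1: 0.42 × 0.056 = 0.02352
  Supplier S6: 0.11 × 0.02 = 0.0022
Normalizing constant = 0.05627.
The ratio is 0.0022 / 0.02352 (the normalizer cancels) = 0.094.

0.094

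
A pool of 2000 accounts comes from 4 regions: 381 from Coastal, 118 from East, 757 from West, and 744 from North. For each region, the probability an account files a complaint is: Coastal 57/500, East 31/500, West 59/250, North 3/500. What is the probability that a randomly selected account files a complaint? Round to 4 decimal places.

0.1169

By Bayes' rule, posterior ∝ prior × likelihood:
  Coastal: 0.1905 × 0.114 = 0.021717
  East: 0.059 × 0.062 = 0.003658
  West: 0.3785 × 0.236 = 0.089326
  North: 0.372 × 0.006 = 0.002232
P(complaint) = 0.021717 + 0.003658 + 0.089326 + 0.002232 = 0.116933 → 0.1169.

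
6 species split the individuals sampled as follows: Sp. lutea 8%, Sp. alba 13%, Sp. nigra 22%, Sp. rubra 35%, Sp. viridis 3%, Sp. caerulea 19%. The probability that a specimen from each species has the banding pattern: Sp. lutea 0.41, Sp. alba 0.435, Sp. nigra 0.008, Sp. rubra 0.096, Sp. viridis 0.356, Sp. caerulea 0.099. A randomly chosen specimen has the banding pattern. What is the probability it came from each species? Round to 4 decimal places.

Sp. lutea 0.2127, Sp. alba 0.3667, Sp. nigra 0.0114, Sp. rubra 0.2179, Sp. viridis 0.0693, Sp. caerulea 0.1220

Prior × likelihood for each hypothesis:
  Sp. lutea: 0.08 × 0.41 = 0.0328
  Sp. alba: 0.13 × 0.435 = 0.05655
  Sp. nigra: 0.22 × 0.008 = 0.00176
  Sp. rubra: 0.35 × 0.096 = 0.0336
  Sp. viridis: 0.03 × 0.356 = 0.01068
  Sp. caerulea: 0.19 × 0.099 = 0.01881
Sum = 0.1542.
P(Sp. lutea | banded) = 0.0328/0.1542 ≈ 0.2127
P(Sp. alba | banded) = 0.05655/0.1542 ≈ 0.3667
P(Sp. nigra | banded) = 0.00176/0.1542 ≈ 0.0114
P(Sp. rubra | banded) = 0.0336/0.1542 ≈ 0.2179
P(Sp. viridis | banded) = 0.01068/0.1542 ≈ 0.0693
P(Sp. caerulea | banded) = 0.01881/0.1542 ≈ 0.1220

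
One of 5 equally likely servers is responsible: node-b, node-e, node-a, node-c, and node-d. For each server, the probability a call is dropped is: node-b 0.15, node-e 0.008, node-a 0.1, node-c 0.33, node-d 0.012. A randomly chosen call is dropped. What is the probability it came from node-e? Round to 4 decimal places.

0.0133

Since the prior is uniform, the posterior is proportional to the likelihood:
  node-b: 0.15
  node-e: 0.008
  node-a: 0.1
  node-c: 0.33
  node-d: 0.012
Normalizing constant = 0.6.
P(node-e | evidence) = 0.008 / 0.6 ≈ 0.0133.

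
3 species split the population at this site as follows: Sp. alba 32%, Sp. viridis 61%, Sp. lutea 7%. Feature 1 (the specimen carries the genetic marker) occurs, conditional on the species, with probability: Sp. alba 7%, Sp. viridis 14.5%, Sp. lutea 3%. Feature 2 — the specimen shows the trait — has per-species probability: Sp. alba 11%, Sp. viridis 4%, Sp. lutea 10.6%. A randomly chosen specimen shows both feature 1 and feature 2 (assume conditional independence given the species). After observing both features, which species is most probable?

Unnormalized posteriors (prior × likelihood):
  Sp. alba: 0.32 × 0.07 × 0.11 = 0.002464
  Sp. viridis: 0.61 × 0.145 × 0.04 = 0.003538
  Sp. lutea: 0.07 × 0.03 × 0.106 = 0.0002226
Normalizing constant = 0.0062246.
Largest term belongs to Sp. viridis, so Sp. viridis is most probable.

Sp. viridis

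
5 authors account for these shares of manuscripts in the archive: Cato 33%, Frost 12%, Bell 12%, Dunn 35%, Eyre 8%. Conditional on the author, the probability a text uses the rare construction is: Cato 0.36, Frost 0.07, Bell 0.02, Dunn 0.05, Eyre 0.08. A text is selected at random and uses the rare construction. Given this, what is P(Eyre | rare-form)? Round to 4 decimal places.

Prior × likelihood for each hypothesis:
  Cato: 0.33 × 0.36 = 0.1188
  Frost: 0.12 × 0.07 = 0.0084
  Bell: 0.12 × 0.02 = 0.0024
  Dunn: 0.35 × 0.05 = 0.0175
  Eyre: 0.08 × 0.08 = 0.0064
Sum = 0.1535.
P(Eyre | evidence) = 0.0064 / 0.1535 ≈ 0.0417.

0.0417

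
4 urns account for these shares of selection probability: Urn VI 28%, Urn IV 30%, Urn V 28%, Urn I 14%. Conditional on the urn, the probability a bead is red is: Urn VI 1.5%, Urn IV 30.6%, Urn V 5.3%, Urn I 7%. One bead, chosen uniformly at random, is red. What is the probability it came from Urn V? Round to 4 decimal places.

Prior × likelihood for each hypothesis:
  Urn VI: 0.28 × 0.015 = 0.0042
  Urn IV: 0.3 × 0.306 = 0.0918
  Urn V: 0.28 × 0.053 = 0.01484
  Urn I: 0.14 × 0.07 = 0.0098
Normalizing constant = 0.12064.
P(Urn V | evidence) = 0.01484 / 0.12064 ≈ 0.1230.

0.1230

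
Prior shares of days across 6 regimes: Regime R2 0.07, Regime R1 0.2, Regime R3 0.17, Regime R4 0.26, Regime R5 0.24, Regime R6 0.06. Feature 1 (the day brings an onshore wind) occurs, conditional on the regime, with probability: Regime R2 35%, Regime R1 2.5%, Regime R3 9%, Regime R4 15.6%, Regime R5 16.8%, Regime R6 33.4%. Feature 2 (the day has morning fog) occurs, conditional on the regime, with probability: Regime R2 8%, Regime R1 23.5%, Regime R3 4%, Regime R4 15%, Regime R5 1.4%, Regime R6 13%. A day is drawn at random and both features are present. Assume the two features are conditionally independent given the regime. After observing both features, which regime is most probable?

Prior × likelihood for each hypothesis:
  Regime R2: 0.07 × 0.35 × 0.08 = 0.00196
  Regime R1: 0.2 × 0.025 × 0.235 = 0.001175
  Regime R3: 0.17 × 0.09 × 0.04 = 0.000612
  Regime R4: 0.26 × 0.156 × 0.15 = 0.006084
  Regime R5: 0.24 × 0.168 × 0.014 = 0.00056448
  Regime R6: 0.06 × 0.334 × 0.13 = 0.0026052
Total = 0.01300068.
Largest term belongs to Regime R4, so Regime R4 is most probable.

Regime R4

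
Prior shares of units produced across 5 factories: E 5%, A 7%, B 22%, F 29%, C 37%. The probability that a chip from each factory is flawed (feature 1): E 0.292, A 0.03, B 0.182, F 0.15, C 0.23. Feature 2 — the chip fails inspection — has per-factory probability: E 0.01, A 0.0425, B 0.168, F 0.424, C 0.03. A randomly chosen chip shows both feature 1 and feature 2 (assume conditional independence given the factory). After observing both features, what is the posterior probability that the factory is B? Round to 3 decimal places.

0.241

Prior × likelihood for each hypothesis:
  E: 0.05 × 0.292 × 0.01 = 0.000146
  A: 0.07 × 0.03 × 0.0425 = 0.00008925
  B: 0.22 × 0.182 × 0.168 = 0.00672672
  F: 0.29 × 0.15 × 0.424 = 0.018444
  C: 0.37 × 0.23 × 0.03 = 0.002553
Sum = 0.02795897.
P(B | evidence) = 0.00672672 / 0.02795897 ≈ 0.241.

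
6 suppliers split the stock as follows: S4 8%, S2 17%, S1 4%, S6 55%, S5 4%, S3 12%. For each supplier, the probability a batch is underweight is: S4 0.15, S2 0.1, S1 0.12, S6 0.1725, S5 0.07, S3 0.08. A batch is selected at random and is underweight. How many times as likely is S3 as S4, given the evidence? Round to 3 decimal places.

0.800

Compute prior × likelihood for every hypothesis:
  S4: 0.08 × 0.15 = 0.012
  S2: 0.17 × 0.1 = 0.017
  S1: 0.04 × 0.12 = 0.0048
  S6: 0.55 × 0.1725 = 0.094875
  S5: 0.04 × 0.07 = 0.0028
  S3: 0.12 × 0.08 = 0.0096
Normalizing constant = 0.141075.
The ratio is 0.0096 / 0.012 (the normalizer cancels) = 0.800.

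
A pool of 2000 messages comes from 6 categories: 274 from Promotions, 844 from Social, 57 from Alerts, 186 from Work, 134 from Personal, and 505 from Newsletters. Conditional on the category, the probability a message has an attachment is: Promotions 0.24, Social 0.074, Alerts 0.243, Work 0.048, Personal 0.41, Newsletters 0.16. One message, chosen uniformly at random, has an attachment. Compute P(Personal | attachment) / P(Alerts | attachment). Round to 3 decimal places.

Unnormalized posteriors (prior × likelihood):
  Promotions: 0.137 × 0.24 = 0.03288
  Social: 0.422 × 0.074 = 0.031228
  Alerts: 0.0285 × 0.243 = 0.0069255
  Work: 0.093 × 0.048 = 0.004464
  Personal: 0.067 × 0.41 = 0.02747
  Newsletters: 0.2525 × 0.16 = 0.0404
Sum = 0.1433675.
The ratio is 0.02747 / 0.0069255 (the normalizer cancels) = 3.967.

3.967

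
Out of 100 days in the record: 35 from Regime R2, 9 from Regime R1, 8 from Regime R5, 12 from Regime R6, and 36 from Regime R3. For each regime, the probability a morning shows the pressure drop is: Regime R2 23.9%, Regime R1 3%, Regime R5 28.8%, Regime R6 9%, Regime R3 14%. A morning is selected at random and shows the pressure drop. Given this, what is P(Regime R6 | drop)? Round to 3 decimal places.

0.063

Compute prior × likelihood for every hypothesis:
  Regime R2: 0.35 × 0.239 = 0.08365
  Regime R1: 0.09 × 0.03 = 0.0027
  Regime R5: 0.08 × 0.288 = 0.02304
  Regime R6: 0.12 × 0.09 = 0.0108
  Regime R3: 0.36 × 0.14 = 0.0504
Sum = 0.17059.
P(Regime R6 | evidence) = 0.0108 / 0.17059 ≈ 0.063.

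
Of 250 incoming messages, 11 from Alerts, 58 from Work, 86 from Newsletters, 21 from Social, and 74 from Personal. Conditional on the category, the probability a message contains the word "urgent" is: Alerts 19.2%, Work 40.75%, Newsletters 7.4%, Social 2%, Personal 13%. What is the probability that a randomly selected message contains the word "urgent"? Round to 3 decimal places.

Compute prior × likelihood for every hypothesis:
  Alerts: 0.044 × 0.192 = 0.008448
  Work: 0.232 × 0.4075 = 0.09454
  Newsletters: 0.344 × 0.074 = 0.025456
  Social: 0.084 × 0.02 = 0.00168
  Personal: 0.296 × 0.13 = 0.03848
P(urgent-flag) = 0.008448 + 0.09454 + 0.025456 + 0.00168 + 0.03848 = 0.168604 → 0.169.

0.169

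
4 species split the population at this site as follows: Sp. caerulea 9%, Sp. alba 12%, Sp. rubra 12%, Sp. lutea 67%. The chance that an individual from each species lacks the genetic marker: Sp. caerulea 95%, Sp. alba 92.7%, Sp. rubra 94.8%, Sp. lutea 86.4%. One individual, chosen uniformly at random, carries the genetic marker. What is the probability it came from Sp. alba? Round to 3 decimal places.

Taking complements, P(marker | each) = Sp. caerulea 0.05, Sp. alba 0.073, Sp. rubra 0.052, Sp. lutea 0.136.
Unnormalized posteriors (prior × likelihood):
  Sp. caerulea: 0.09 × 0.05 = 0.0045
  Sp. alba: 0.12 × 0.073 = 0.00876
  Sp. rubra: 0.12 × 0.052 = 0.00624
  Sp. lutea: 0.67 × 0.136 = 0.09112
Sum = 0.11062.
P(Sp. alba | evidence) = 0.00876 / 0.11062 ≈ 0.079.

0.079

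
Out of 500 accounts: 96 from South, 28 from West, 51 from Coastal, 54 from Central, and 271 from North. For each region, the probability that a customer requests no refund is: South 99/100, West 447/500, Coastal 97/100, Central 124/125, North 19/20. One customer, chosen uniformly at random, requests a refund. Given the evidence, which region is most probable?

Taking complements, P(refund | each) = South 0.01, West 0.106, Coastal 0.03, Central 0.008, North 0.05.
Prior × likelihood for each hypothesis:
  South: 0.192 × 0.01 = 0.00192
  West: 0.056 × 0.106 = 0.005936
  Coastal: 0.102 × 0.03 = 0.00306
  Central: 0.108 × 0.008 = 0.000864
  North: 0.542 × 0.05 = 0.0271
Normalizing constant = 0.03888.
Largest term belongs to North, so North is most probable.

North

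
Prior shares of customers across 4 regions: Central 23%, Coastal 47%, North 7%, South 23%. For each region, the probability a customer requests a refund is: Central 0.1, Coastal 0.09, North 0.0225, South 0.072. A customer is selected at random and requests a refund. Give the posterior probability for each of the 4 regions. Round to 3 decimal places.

By Bayes' rule, posterior ∝ prior × likelihood:
  Central: 0.23 × 0.1 = 0.023
  Coastal: 0.47 × 0.09 = 0.0423
  North: 0.07 × 0.0225 = 0.001575
  South: 0.23 × 0.072 = 0.01656
Total = 0.083435.
P(Central | refund) = 0.023/0.083435 ≈ 0.276
P(Coastal | refund) = 0.0423/0.083435 ≈ 0.507
P(North | refund) = 0.001575/0.083435 ≈ 0.019
P(South | refund) = 0.01656/0.083435 ≈ 0.198

Central 0.276, Coastal 0.507, North 0.019, South 0.198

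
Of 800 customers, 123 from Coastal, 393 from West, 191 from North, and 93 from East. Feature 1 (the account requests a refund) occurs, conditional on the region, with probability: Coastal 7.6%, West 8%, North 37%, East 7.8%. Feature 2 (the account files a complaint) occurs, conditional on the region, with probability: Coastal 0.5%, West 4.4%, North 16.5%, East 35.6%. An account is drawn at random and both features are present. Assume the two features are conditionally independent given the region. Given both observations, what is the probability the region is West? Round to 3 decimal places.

Prior × likelihood for each hypothesis:
  Coastal: 0.15375 × 0.076 × 0.005 = 0.000058425
  West: 0.49125 × 0.08 × 0.044 = 0.0017292
  North: 0.23875 × 0.37 × 0.165 = 0.0145756875
  East: 0.11625 × 0.078 × 0.356 = 0.00322803
Sum = 0.0195913425.
P(West | evidence) = 0.0017292 / 0.0195913425 ≈ 0.088.

0.088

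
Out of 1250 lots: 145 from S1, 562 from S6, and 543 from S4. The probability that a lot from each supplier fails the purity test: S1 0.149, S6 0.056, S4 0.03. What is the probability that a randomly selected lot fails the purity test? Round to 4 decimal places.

Prior × likelihood for each hypothesis:
  S1: 0.116 × 0.149 = 0.017284
  S6: 0.4496 × 0.056 = 0.0251776
  S4: 0.4344 × 0.03 = 0.013032
P(off-spec) = 0.017284 + 0.0251776 + 0.013032 = 0.0554936 → 0.0555.

0.0555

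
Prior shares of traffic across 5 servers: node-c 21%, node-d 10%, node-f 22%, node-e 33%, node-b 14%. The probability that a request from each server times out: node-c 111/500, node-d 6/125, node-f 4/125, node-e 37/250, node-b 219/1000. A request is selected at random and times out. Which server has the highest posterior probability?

Prior × likelihood for each hypothesis:
  node-c: 0.21 × 0.222 = 0.04662
  node-d: 0.1 × 0.048 = 0.0048
  node-f: 0.22 × 0.032 = 0.00704
  node-e: 0.33 × 0.148 = 0.04884
  node-b: 0.14 × 0.219 = 0.03066
Normalizing constant = 0.13796.
Largest term belongs to node-e, so node-e is most probable.

node-e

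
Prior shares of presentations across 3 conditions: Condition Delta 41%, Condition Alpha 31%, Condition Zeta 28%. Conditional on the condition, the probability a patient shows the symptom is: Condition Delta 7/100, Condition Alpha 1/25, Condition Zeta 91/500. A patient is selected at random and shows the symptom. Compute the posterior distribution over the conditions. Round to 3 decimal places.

Compute prior × likelihood for every hypothesis:
  Condition Delta: 0.41 × 0.07 = 0.0287
  Condition Alpha: 0.31 × 0.04 = 0.0124
  Condition Zeta: 0.28 × 0.182 = 0.05096
Total = 0.09206.
P(Condition Delta | symptomatic) = 0.0287/0.09206 ≈ 0.312
P(Condition Alpha | symptomatic) = 0.0124/0.09206 ≈ 0.135
P(Condition Zeta | symptomatic) = 0.05096/0.09206 ≈ 0.554
(Check: 0.312+0.135+0.554 = 1.001.)

Condition Delta 0.312, Condition Alpha 0.135, Condition Zeta 0.554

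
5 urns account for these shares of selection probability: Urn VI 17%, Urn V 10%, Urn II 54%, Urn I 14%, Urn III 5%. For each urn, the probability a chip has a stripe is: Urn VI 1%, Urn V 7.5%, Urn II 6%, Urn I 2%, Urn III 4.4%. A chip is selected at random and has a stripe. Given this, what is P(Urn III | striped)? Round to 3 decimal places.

0.047

Unnormalized posteriors (prior × likelihood):
  Urn VI: 0.17 × 0.01 = 0.0017
  Urn V: 0.1 × 0.075 = 0.0075
  Urn II: 0.54 × 0.06 = 0.0324
  Urn I: 0.14 × 0.02 = 0.0028
  Urn III: 0.05 × 0.044 = 0.0022
Normalizing constant = 0.0466.
P(Urn III | evidence) = 0.0022 / 0.0466 ≈ 0.047.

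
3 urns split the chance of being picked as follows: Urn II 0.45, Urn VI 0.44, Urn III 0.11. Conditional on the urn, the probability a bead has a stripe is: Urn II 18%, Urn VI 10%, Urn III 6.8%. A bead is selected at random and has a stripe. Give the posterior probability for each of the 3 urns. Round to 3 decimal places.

Urn II 0.611, Urn VI 0.332, Urn III 0.056

Unnormalized posteriors (prior × likelihood):
  Urn II: 0.45 × 0.18 = 0.081
  Urn VI: 0.44 × 0.1 = 0.044
  Urn III: 0.11 × 0.068 = 0.00748
Normalizing constant = 0.13248.
P(Urn II | striped) = 0.081/0.13248 ≈ 0.611
P(Urn VI | striped) = 0.044/0.13248 ≈ 0.332
P(Urn III | striped) = 0.00748/0.13248 ≈ 0.056
(Check: 0.611+0.332+0.056 = 0.999.)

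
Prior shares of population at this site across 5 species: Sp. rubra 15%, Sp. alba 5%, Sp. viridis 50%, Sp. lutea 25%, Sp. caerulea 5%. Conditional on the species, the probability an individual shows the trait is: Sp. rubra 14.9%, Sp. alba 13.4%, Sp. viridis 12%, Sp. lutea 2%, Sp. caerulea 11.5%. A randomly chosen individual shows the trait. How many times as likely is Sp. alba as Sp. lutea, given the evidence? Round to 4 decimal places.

1.3400

Compute prior × likelihood for every hypothesis:
  Sp. rubra: 0.15 × 0.149 = 0.02235
  Sp. alba: 0.05 × 0.134 = 0.0067
  Sp. viridis: 0.5 × 0.12 = 0.06
  Sp. lutea: 0.25 × 0.02 = 0.005
  Sp. caerulea: 0.05 × 0.115 = 0.00575
Total = 0.0998.
The ratio is 0.0067 / 0.005 (the normalizer cancels) = 1.3400.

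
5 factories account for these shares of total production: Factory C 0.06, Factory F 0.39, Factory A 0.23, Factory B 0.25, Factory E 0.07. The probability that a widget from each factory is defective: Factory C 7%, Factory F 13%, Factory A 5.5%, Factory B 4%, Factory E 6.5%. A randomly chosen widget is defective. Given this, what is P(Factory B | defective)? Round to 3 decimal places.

0.122

Unnormalized posteriors (prior × likelihood):
  Factory C: 0.06 × 0.07 = 0.0042
  Factory F: 0.39 × 0.13 = 0.0507
  Factory A: 0.23 × 0.055 = 0.01265
  Factory B: 0.25 × 0.04 = 0.01
  Factory E: 0.07 × 0.065 = 0.00455
Normalizing constant = 0.0821.
P(Factory B | evidence) = 0.01 / 0.0821 ≈ 0.122.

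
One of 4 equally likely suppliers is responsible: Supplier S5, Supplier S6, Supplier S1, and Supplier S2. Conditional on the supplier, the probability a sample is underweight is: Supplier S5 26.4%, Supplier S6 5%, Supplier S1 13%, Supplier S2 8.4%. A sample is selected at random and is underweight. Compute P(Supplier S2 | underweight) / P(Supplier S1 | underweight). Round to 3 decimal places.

Since the prior is uniform, the posterior is proportional to the likelihood:
  Supplier S5: 0.264
  Supplier S6: 0.05
  Supplier S1: 0.13
  Supplier S2: 0.084
Sum = 0.528.
The ratio is 0.084 / 0.13 (the normalizer cancels) = 0.646.

0.646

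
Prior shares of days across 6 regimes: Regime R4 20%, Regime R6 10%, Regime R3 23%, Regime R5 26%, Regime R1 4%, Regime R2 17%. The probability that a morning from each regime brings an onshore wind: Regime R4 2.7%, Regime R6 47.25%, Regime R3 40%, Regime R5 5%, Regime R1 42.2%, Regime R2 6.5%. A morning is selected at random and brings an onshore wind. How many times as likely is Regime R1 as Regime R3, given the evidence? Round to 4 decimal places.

0.1835

By Bayes' rule, posterior ∝ prior × likelihood:
  Regime R4: 0.2 × 0.027 = 0.0054
  Regime R6: 0.1 × 0.4725 = 0.04725
  Regime R3: 0.23 × 0.4 = 0.092
  Regime R5: 0.26 × 0.05 = 0.013
  Regime R1: 0.04 × 0.422 = 0.01688
  Regime R2: 0.17 × 0.065 = 0.01105
Normalizing constant = 0.18558.
The ratio is 0.01688 / 0.092 (the normalizer cancels) = 0.1835.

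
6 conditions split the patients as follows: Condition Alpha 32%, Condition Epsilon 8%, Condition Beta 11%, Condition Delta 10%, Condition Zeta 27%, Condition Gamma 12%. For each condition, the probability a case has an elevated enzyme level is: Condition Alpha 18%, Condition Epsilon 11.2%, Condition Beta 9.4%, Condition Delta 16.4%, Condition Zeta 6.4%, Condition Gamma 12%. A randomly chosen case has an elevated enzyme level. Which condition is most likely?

Condition Alpha

Unnormalized posteriors (prior × likelihood):
  Condition Alpha: 0.32 × 0.18 = 0.0576
  Condition Epsilon: 0.08 × 0.112 = 0.00896
  Condition Beta: 0.11 × 0.094 = 0.01034
  Condition Delta: 0.1 × 0.164 = 0.0164
  Condition Zeta: 0.27 × 0.064 = 0.01728
  Condition Gamma: 0.12 × 0.12 = 0.0144
Sum = 0.12498.
Largest term belongs to Condition Alpha, so Condition Alpha is most probable.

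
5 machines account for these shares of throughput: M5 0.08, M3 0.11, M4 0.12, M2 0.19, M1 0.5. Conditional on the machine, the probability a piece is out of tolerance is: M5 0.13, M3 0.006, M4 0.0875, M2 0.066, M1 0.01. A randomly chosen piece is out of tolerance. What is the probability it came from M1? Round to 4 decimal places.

0.1279

Unnormalized posteriors (prior × likelihood):
  M5: 0.08 × 0.13 = 0.0104
  M3: 0.11 × 0.006 = 0.00066
  M4: 0.12 × 0.0875 = 0.0105
  M2: 0.19 × 0.066 = 0.01254
  M1: 0.5 × 0.01 = 0.005
Sum = 0.0391.
P(M1 | evidence) = 0.005 / 0.0391 ≈ 0.1279.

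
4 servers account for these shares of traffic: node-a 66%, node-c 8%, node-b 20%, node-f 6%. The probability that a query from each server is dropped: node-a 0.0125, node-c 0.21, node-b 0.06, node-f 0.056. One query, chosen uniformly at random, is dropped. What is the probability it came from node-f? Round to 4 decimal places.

Compute prior × likelihood for every hypothesis:
  node-a: 0.66 × 0.0125 = 0.00825
  node-c: 0.08 × 0.21 = 0.0168
  node-b: 0.2 × 0.06 = 0.012
  node-f: 0.06 × 0.056 = 0.00336
Sum = 0.04041.
P(node-f | evidence) = 0.00336 / 0.04041 ≈ 0.0831.

0.0831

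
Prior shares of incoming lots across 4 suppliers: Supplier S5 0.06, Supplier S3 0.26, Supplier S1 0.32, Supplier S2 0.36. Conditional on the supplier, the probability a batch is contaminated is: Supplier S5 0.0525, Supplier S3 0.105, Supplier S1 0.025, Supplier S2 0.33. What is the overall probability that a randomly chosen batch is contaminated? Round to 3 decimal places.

0.157

By Bayes' rule, posterior ∝ prior × likelihood:
  Supplier S5: 0.06 × 0.0525 = 0.00315
  Supplier S3: 0.26 × 0.105 = 0.0273
  Supplier S1: 0.32 × 0.025 = 0.008
  Supplier S2: 0.36 × 0.33 = 0.1188
P(contaminated) = 0.00315 + 0.0273 + 0.008 + 0.1188 = 0.15725 → 0.157.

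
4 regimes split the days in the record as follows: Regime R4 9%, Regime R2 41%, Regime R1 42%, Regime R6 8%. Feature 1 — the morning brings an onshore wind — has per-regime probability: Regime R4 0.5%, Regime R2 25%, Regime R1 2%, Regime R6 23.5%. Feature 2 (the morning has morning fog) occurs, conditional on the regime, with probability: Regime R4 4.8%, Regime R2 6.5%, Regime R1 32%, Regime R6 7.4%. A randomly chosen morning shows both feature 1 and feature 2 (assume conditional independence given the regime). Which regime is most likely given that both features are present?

Regime R2

Prior × likelihood for each hypothesis:
  Regime R4: 0.09 × 0.005 × 0.048 = 0.0000216
  Regime R2: 0.41 × 0.25 × 0.065 = 0.0066625
  Regime R1: 0.42 × 0.02 × 0.32 = 0.002688
  Regime R6: 0.08 × 0.235 × 0.074 = 0.0013912
Total = 0.0107633.
Largest term belongs to Regime R2, so Regime R2 is most probable.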